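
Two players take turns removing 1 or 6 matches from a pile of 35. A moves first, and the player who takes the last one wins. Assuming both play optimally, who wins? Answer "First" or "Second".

Second

i:   0  1  2  3  4  5  6  7  8  9 10 11 12 13 14 15 16 17 18 19 20 21 22 23 24 25 26 27 28 29 30 31 32 33 34 35
     L  W  L  W  L  W  W  L  W  L  W  L  W  W  L  W  L  W  L  W  W  L  W  L  W  L  W  W  L  W  L  W  L  W  W  L
Position 35 is L, so the second player wins.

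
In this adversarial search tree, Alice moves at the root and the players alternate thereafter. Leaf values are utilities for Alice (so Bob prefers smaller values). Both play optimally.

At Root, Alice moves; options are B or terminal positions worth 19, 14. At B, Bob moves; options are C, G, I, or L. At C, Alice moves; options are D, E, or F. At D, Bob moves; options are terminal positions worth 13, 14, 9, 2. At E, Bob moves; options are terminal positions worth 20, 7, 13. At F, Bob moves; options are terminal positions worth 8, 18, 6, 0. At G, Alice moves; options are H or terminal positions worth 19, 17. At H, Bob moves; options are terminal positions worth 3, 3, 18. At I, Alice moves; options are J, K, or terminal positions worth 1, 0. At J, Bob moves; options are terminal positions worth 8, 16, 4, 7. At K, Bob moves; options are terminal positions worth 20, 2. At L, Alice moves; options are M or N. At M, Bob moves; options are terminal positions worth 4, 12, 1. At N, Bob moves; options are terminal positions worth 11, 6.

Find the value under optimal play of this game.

D (Bob): min(13, 14, 9, 2) = 2
E (Bob): min(20, 7, 13) = 7
F (Bob): min(8, 18, 6, 0) = 0
C (Alice): max(2, 7, 0) = 7
H (Bob): min(3, 3, 18) = 3
G (Alice): max(3, 19, 17) = 19
J (Bob): min(8, 16, 4, 7) = 4
K (Bob): min(20, 2) = 2
I (Alice): max(4, 2, 1, 0) = 4
M (Bob): min(4, 12, 1) = 1
N (Bob): min(11, 6) = 6
L (Alice): max(1, 6) = 6
B (Bob): min(7, 19, 4, 6) = 4
Root (Alice): max(4, 19, 14) = 19

19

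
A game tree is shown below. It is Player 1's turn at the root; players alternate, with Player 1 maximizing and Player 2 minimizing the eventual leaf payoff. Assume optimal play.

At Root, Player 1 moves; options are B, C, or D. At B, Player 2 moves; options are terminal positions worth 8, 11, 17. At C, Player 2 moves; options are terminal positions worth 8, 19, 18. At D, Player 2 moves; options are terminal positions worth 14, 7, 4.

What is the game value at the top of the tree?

B (Player 2): min(8, 11, 17) = 8
C (Player 2): min(8, 19, 18) = 8
D (Player 2): min(14, 7, 4) = 4
Root (Player 1): max(8, 8, 4) = 8

8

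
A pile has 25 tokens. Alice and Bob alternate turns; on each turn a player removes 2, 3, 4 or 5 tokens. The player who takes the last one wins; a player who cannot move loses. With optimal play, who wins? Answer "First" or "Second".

First

W/L table (W = player to move can force a win):
i:   0  1  2  3  4  5  6  7  8  9 10 11 12 13 14 15 16 17 18 19 20 21 22 23 24 25
     L  L  W  W  W  W  W  L  L  W  W  W  W  W  L  L  W  W  W  W  W  L  L  W  W  W
Position 25 is W, so the first player wins.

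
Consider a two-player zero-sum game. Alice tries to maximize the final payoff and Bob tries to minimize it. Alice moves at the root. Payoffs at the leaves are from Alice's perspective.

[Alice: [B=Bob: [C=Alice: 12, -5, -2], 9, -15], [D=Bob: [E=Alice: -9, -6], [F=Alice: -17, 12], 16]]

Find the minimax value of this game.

C (Alice): max(12, -5, -2) = 12
B (Bob): min(12, 9, -15) = -15
E (Alice): max(-9, -6) = -6
F (Alice): max(-17, 12) = 12
D (Bob): min(-6, 12, 16) = -6
Root (Alice): max(-15, -6) = -6

-6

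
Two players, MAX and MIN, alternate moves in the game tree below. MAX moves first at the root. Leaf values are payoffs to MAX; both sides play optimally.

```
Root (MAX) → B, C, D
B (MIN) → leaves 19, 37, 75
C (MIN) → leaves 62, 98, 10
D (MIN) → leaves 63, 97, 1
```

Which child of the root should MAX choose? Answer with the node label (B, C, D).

B

B (MIN): min(19, 37, 75) = 19
C (MIN): min(62, 98, 10) = 10
D (MIN): min(63, 97, 1) = 1
Root (MAX): max(19, 10, 1) = 19
MAX picks the child with the highest value: B (value 19).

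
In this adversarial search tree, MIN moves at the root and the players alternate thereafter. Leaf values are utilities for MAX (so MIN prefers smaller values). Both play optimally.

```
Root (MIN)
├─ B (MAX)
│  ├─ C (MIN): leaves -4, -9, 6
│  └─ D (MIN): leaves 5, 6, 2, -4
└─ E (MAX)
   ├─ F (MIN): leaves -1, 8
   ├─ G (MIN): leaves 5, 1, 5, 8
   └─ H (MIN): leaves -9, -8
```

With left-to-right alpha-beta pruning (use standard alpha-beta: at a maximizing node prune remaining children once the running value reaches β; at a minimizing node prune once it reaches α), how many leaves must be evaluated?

9

C [α=-∞,β=+∞]: v=-9
D [α=-9,β=+∞]: v=-4
B [α=-∞,β=+∞]: v=-4
F [α=-∞,β=-4]: v=-1
E [α=-∞,β=-4]: v=-1 after child 1 ≥ β → β-cutoff, skip 2
Root [α=-∞,β=+∞]: v=-4
Leaves evaluated: 9 of 15.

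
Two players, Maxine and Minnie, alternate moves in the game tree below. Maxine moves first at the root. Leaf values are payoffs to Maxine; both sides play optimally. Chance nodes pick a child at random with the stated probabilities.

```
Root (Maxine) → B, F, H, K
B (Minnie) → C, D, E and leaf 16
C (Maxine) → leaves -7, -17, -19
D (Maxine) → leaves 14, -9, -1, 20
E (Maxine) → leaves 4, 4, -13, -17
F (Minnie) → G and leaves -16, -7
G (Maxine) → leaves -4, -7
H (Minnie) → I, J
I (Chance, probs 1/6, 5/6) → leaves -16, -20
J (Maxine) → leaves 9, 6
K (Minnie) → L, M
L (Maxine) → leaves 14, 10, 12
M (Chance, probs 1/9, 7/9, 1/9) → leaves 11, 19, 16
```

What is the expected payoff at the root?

14

C (Maxine): max(-7, -17, -19) = -7
D (Maxine): max(14, -9, -1, 20) = 20
E (Maxine): max(4, 4, -13, -17) = 4
B (Minnie): min(-7, 20, 4, 16) = -7
G (Maxine): max(-4, -7) = -4
F (Minnie): min(-4, -16, -7) = -16
I (Chance): 1/6·-16 + 5/6·-20 = -19.33
J (Maxine): max(9, 6) = 9
H (Minnie): min(-19.33, 9) = -19.33
L (Maxine): max(14, 10, 12) = 14
M (Chance): 1/9·11 + 7/9·19 + 1/9·16 = 17.78
K (Minnie): min(14, 17.78) = 14
Root (Maxine): max(-7, -16, -19.33, 14) = 14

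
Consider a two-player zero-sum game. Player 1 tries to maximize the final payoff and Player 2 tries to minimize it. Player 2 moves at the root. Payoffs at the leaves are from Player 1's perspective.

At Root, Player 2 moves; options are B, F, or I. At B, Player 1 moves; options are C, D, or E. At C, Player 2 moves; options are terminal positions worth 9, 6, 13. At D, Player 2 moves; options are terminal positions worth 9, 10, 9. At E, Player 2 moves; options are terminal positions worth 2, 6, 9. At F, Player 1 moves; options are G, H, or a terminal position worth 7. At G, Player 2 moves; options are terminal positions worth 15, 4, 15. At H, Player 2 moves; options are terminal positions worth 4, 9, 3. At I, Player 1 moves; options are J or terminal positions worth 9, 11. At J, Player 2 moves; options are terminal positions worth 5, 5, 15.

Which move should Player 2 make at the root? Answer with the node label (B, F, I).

C (Player 2): min(9, 6, 13) = 6
D (Player 2): min(9, 10, 9) = 9
E (Player 2): min(2, 6, 9) = 2
B (Player 1): max(6, 9, 2) = 9
G (Player 2): min(15, 4, 15) = 4
H (Player 2): min(4, 9, 3) = 3
F (Player 1): max(4, 3, 7) = 7
J (Player 2): min(5, 5, 15) = 5
I (Player 1): max(5, 9, 11) = 11
Root (Player 2): min(9, 7, 11) = 7
Player 2 picks the child with the lowest value: F (value 7).

F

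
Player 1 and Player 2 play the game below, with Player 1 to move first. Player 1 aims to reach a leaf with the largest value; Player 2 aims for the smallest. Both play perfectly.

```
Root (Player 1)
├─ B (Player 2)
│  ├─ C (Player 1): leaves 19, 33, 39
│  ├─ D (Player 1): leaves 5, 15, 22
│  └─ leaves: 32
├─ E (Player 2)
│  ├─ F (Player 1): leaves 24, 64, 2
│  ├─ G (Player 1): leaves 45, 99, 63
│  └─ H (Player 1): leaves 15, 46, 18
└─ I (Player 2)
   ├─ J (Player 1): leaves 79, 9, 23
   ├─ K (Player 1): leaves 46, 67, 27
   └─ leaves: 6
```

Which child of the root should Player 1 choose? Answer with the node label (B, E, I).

C (Player 1): max(19, 33, 39) = 39
D (Player 1): max(5, 15, 22) = 22
B (Player 2): min(39, 22, 32) = 22
F (Player 1): max(24, 64, 2) = 64
G (Player 1): max(45, 99, 63) = 99
H (Player 1): max(15, 46, 18) = 46
E (Player 2): min(64, 99, 46) = 46
J (Player 1): max(79, 9, 23) = 79
K (Player 1): max(46, 67, 27) = 67
I (Player 2): min(79, 67, 6) = 6
Root (Player 1): max(22, 46, 6) = 46
Player 1 picks the child with the highest value: E (value 46).

E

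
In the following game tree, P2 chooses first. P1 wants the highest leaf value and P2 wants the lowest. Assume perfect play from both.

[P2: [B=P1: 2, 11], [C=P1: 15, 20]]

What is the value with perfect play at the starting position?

B (P1): max(2, 11) = 11
C (P1): max(15, 20) = 20
Root (P2): min(11, 20) = 11

11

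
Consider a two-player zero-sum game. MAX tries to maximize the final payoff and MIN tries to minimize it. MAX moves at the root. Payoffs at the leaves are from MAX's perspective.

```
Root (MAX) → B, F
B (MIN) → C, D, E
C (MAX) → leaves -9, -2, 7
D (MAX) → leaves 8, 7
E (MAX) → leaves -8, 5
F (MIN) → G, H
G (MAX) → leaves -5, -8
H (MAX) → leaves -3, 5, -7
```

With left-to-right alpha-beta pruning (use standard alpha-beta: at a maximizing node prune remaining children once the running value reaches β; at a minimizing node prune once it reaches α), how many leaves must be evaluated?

8

C [α=-∞,β=+∞]: v=7
D [α=-∞,β=7]: v=8 after child 1 ≥ β → β-cutoff, skip 1
E [α=-∞,β=7]: v=5
B [α=-∞,β=+∞]: v=5
G [α=5,β=+∞]: v=-5
F [α=5,β=+∞]: v=-5 after child 1 ≤ α → α-cutoff, skip 1
Root [α=-∞,β=+∞]: v=5
Leaves evaluated: 8 of 12.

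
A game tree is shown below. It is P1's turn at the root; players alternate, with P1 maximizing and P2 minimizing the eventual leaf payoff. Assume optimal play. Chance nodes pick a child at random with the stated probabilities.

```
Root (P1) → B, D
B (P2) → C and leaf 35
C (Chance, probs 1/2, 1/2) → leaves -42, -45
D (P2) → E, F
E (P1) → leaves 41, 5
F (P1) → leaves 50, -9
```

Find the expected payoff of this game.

C (Chance): 1/2·-42 + 1/2·-45 = -43.5
B (P2): min(-43.5, 35) = -43.5
E (P1): max(41, 5) = 41
F (P1): max(50, -9) = 50
D (P2): min(41, 50) = 41
Root (P1): max(-43.5, 41) = 41

41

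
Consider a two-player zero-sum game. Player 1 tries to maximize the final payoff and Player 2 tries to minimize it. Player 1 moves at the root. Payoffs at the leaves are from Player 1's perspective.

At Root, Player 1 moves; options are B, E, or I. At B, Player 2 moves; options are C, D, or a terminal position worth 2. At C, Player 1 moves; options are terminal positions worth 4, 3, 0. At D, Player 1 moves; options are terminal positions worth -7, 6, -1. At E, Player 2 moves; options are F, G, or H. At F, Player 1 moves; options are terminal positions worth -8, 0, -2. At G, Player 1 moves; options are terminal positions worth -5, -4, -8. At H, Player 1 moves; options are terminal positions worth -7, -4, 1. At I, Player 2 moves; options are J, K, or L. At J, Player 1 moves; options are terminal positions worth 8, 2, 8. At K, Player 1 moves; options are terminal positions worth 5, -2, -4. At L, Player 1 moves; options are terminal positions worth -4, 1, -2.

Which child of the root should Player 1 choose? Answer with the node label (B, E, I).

C (Player 1): max(4, 3, 0) = 4
D (Player 1): max(-7, 6, -1) = 6
B (Player 2): min(4, 6, 2) = 2
F (Player 1): max(-8, 0, -2) = 0
G (Player 1): max(-5, -4, -8) = -4
H (Player 1): max(-7, -4, 1) = 1
E (Player 2): min(0, -4, 1) = -4
J (Player 1): max(8, 2, 8) = 8
K (Player 1): max(5, -2, -4) = 5
L (Player 1): max(-4, 1, -2) = 1
I (Player 2): min(8, 5, 1) = 1
Root (Player 1): max(2, -4, 1) = 2
Player 1 picks the child with the highest value: B (value 2).

B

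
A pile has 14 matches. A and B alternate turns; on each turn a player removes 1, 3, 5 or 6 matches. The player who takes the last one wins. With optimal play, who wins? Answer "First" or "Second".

Compute winning (W) and losing (L) positions by backward induction:
i:   0  1  2  3  4  5  6  7  8  9 10 11 12 13 14
     L  W  L  W  L  W  W  W  W  W  W  L  W  L  W
Position 14 is W, so the first player wins.

First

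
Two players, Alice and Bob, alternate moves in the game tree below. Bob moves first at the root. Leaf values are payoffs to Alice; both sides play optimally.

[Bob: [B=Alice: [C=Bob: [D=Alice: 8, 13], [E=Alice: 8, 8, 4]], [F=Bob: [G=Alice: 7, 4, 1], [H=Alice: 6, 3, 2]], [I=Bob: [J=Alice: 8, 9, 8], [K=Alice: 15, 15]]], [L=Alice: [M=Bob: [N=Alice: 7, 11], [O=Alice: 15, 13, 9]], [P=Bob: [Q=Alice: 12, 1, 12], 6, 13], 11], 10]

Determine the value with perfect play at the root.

D (Alice): max(8, 13) = 13
E (Alice): max(8, 8, 4) = 8
C (Bob): min(13, 8) = 8
G (Alice): max(7, 4, 1) = 7
H (Alice): max(6, 3, 2) = 6
F (Bob): min(7, 6) = 6
J (Alice): max(8, 9, 8) = 9
K (Alice): max(15, 15) = 15
I (Bob): min(9, 15) = 9
B (Alice): max(8, 6, 9) = 9
N (Alice): max(7, 11) = 11
O (Alice): max(15, 13, 9) = 15
M (Bob): min(11, 15) = 11
Q (Alice): max(12, 1, 12) = 12
P (Bob): min(12, 6, 13) = 6
L (Alice): max(11, 6, 11) = 11
Root (Bob): min(9, 11, 10) = 9

9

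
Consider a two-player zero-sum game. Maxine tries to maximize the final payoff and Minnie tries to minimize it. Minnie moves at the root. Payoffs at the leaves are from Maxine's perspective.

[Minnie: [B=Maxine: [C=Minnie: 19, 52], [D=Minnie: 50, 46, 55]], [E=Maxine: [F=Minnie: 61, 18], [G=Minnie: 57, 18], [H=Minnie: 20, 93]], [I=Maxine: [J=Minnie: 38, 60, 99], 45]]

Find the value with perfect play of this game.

C (Minnie): min(19, 52) = 19
D (Minnie): min(50, 46, 55) = 46
B (Maxine): max(19, 46) = 46
F (Minnie): min(61, 18) = 18
G (Minnie): min(57, 18) = 18
H (Minnie): min(20, 93) = 20
E (Maxine): max(18, 18, 20) = 20
J (Minnie): min(38, 60, 99) = 38
I (Maxine): max(38, 45) = 45
Root (Minnie): min(46, 20, 45) = 20

20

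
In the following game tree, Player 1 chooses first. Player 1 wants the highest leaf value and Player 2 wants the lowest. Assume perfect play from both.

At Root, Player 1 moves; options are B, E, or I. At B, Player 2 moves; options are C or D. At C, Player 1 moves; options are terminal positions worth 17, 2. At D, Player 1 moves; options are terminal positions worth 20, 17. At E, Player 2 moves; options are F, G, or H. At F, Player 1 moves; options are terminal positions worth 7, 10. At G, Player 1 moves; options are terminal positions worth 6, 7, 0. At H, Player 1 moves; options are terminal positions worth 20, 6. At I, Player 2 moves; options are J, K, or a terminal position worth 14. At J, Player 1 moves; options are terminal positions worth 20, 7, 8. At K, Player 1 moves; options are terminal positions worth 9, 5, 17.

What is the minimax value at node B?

C: max(17, 2) = 17
D: max(20, 17) = 20
B: min(17, 20) = 17

17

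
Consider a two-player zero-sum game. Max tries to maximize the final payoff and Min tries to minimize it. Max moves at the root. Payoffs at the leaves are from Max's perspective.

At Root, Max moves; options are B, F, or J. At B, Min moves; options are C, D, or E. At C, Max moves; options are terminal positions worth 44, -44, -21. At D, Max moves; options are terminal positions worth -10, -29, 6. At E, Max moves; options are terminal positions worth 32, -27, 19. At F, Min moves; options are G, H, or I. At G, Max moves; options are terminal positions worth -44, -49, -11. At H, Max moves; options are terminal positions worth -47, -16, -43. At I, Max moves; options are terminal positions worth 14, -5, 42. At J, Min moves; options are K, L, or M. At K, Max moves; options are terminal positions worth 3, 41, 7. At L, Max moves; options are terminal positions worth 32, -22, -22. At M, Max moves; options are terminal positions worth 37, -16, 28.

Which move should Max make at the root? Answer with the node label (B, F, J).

C (Max): max(44, -44, -21) = 44
D (Max): max(-10, -29, 6) = 6
E (Max): max(32, -27, 19) = 32
B (Min): min(44, 6, 32) = 6
G (Max): max(-44, -49, -11) = -11
H (Max): max(-47, -16, -43) = -16
I (Max): max(14, -5, 42) = 42
F (Min): min(-11, -16, 42) = -16
K (Max): max(3, 41, 7) = 41
L (Max): max(32, -22, -22) = 32
M (Max): max(37, -16, 28) = 37
J (Min): min(41, 32, 37) = 32
Root (Max): max(6, -16, 32) = 32
Max picks the child with the highest value: J (value 32).

J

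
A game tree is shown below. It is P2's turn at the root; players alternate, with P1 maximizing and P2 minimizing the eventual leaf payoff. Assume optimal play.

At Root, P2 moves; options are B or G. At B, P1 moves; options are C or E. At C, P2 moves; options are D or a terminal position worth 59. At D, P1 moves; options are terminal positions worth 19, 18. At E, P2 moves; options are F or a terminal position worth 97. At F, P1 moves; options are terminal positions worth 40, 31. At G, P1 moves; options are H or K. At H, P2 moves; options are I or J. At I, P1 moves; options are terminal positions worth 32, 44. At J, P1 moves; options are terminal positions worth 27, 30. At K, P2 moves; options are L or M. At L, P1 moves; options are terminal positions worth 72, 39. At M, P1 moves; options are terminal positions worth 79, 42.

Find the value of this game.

40

D (P1): max(19, 18) = 19
C (P2): min(19, 59) = 19
F (P1): max(40, 31) = 40
E (P2): min(40, 97) = 40
B (P1): max(19, 40) = 40
I (P1): max(32, 44) = 44
J (P1): max(27, 30) = 30
H (P2): min(44, 30) = 30
L (P1): max(72, 39) = 72
M (P1): max(79, 42) = 79
K (P2): min(72, 79) = 72
G (P1): max(30, 72) = 72
Root (P2): min(40, 72) = 40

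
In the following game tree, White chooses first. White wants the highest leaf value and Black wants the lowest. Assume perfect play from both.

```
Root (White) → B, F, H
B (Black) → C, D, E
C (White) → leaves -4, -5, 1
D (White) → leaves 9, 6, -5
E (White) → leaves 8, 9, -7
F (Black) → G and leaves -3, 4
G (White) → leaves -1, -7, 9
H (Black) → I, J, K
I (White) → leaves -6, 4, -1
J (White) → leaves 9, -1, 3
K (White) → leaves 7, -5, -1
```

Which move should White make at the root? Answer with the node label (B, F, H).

H

C (White): max(-4, -5, 1) = 1
D (White): max(9, 6, -5) = 9
E (White): max(8, 9, -7) = 9
B (Black): min(1, 9, 9) = 1
G (White): max(-1, -7, 9) = 9
F (Black): min(9, -3, 4) = -3
I (White): max(-6, 4, -1) = 4
J (White): max(9, -1, 3) = 9
K (White): max(7, -5, -1) = 7
H (Black): min(4, 9, 7) = 4
Root (White): max(1, -3, 4) = 4
White picks the child with the highest value: H (value 4).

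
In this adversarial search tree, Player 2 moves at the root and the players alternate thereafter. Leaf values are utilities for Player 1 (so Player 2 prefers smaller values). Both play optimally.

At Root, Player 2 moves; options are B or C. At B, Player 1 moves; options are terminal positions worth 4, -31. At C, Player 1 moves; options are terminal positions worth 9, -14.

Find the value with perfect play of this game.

B (Player 1): max(4, -31) = 4
C (Player 1): max(9, -14) = 9
Root (Player 2): min(4, 9) = 4

4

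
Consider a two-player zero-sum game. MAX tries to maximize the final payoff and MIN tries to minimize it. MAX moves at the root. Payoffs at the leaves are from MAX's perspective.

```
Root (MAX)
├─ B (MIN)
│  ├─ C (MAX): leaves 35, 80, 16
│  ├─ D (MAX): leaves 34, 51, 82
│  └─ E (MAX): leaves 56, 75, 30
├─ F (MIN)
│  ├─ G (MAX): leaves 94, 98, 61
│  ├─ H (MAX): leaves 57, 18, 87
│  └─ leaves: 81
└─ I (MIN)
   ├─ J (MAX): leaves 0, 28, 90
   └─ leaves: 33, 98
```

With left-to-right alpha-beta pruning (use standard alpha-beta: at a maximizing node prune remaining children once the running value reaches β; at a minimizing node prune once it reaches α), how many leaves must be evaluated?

C [α=-∞,β=+∞]: v=80
D [α=-∞,β=80]: v=82
E [α=-∞,β=80]: v=75
B [α=-∞,β=+∞]: v=75
G [α=75,β=+∞]: v=98
H [α=75,β=98]: v=87
F [α=75,β=+∞]: v=81
J [α=81,β=+∞]: v=90
I [α=81,β=+∞]: v=33 after child 2 ≤ α → α-cutoff, skip 1
Root [α=-∞,β=+∞]: v=81
Leaves evaluated: 20 of 21.

20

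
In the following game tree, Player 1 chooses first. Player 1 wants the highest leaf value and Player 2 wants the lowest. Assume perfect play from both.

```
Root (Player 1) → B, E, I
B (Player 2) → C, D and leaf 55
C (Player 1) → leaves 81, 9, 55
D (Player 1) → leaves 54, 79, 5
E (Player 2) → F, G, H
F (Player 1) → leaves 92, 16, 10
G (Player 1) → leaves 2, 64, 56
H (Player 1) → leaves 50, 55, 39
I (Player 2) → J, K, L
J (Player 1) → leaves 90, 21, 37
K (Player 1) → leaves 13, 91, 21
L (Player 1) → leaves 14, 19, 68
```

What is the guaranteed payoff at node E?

55

F: max(92, 16, 10) = 92
G: max(2, 64, 56) = 64
H: max(50, 55, 39) = 55
E: min(92, 64, 55) = 55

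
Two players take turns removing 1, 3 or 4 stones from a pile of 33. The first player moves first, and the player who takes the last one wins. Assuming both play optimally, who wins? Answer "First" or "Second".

First

i:   0  1  2  3  4  5  6  7  8  9 10 11 12 13 14 15 16 17 18 19 20 21 22 23 24 25 26 27 28 29 30 31 32 33
     L  W  L  W  W  W  W  L  W  L  W  W  W  W  L  W  L  W  W  W  W  L  W  L  W  W  W  W  L  W  L  W  W  W
Position 33 is W, so the first player wins.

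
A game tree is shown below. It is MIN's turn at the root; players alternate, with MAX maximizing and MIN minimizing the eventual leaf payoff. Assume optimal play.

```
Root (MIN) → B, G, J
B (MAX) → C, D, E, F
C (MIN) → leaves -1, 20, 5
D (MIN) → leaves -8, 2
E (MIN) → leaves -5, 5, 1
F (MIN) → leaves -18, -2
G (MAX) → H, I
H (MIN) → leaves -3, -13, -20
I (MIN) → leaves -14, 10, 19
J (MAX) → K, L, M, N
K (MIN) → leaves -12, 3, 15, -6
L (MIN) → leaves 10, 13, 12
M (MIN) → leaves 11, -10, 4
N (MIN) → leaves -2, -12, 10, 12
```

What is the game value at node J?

K: min(-12, 3, 15, -6) = -12
L: min(10, 13, 12) = 10
M: min(11, -10, 4) = -10
N: min(-2, -12, 10, 12) = -12
J: max(-12, 10, -10, -12) = 10

10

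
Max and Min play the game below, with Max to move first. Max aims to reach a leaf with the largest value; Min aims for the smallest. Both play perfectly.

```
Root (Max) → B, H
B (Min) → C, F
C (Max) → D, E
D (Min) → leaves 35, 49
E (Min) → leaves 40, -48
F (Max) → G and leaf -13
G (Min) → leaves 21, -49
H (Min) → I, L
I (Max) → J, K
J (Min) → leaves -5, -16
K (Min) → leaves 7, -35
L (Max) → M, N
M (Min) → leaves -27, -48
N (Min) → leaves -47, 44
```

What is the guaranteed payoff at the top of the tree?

-13

D (Min): min(35, 49) = 35
E (Min): min(40, -48) = -48
C (Max): max(35, -48) = 35
G (Min): min(21, -49) = -49
F (Max): max(-49, -13) = -13
B (Min): min(35, -13) = -13
J (Min): min(-5, -16) = -16
K (Min): min(7, -35) = -35
I (Max): max(-16, -35) = -16
M (Min): min(-27, -48) = -48
N (Min): min(-47, 44) = -47
L (Max): max(-48, -47) = -47
H (Min): min(-16, -47) = -47
Root (Max): max(-13, -47) = -13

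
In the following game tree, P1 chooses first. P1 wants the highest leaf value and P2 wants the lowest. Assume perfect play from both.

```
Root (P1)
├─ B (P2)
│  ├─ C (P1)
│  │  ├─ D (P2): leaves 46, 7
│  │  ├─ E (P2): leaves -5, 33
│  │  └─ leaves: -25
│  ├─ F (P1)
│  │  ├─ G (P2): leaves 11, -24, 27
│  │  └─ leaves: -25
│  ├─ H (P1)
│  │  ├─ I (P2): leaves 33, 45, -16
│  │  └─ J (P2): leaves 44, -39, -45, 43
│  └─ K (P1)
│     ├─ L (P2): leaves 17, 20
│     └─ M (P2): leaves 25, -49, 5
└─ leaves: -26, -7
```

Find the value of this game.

-7

D (P2): min(46, 7) = 7
E (P2): min(-5, 33) = -5
C (P1): max(7, -5, -25) = 7
G (P2): min(11, -24, 27) = -24
F (P1): max(-24, -25) = -24
I (P2): min(33, 45, -16) = -16
J (P2): min(44, -39, -45, 43) = -45
H (P1): max(-16, -45) = -16
L (P2): min(17, 20) = 17
M (P2): min(25, -49, 5) = -49
K (P1): max(17, -49) = 17
B (P2): min(7, -24, -16, 17) = -24
Root (P1): max(-24, -26, -7) = -7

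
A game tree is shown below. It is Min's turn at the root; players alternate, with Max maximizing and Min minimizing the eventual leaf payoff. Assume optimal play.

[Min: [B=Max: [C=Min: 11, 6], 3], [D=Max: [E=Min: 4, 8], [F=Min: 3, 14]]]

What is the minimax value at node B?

6

C: min(11, 6) = 6
B: max(6, 3) = 6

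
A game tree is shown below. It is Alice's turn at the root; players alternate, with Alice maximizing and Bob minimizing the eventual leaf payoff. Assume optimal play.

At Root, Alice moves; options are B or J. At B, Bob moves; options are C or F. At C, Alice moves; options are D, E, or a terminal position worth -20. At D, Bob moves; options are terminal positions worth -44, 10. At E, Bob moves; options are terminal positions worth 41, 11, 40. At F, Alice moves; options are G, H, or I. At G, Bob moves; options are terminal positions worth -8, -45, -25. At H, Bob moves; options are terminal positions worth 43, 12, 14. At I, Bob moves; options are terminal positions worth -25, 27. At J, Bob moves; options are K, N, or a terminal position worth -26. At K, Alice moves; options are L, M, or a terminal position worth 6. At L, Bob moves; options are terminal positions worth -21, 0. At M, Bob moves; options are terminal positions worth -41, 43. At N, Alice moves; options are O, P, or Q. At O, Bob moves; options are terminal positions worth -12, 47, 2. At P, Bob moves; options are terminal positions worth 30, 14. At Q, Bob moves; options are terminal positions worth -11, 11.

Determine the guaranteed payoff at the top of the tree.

D (Bob): min(-44, 10) = -44
E (Bob): min(41, 11, 40) = 11
C (Alice): max(-44, 11, -20) = 11
G (Bob): min(-8, -45, -25) = -45
H (Bob): min(43, 12, 14) = 12
I (Bob): min(-25, 27) = -25
F (Alice): max(-45, 12, -25) = 12
B (Bob): min(11, 12) = 11
L (Bob): min(-21, 0) = -21
M (Bob): min(-41, 43) = -41
K (Alice): max(-21, -41, 6) = 6
O (Bob): min(-12, 47, 2) = -12
P (Bob): min(30, 14) = 14
Q (Bob): min(-11, 11) = -11
N (Alice): max(-12, 14, -11) = 14
J (Bob): min(6, 14, -26) = -26
Root (Alice): max(11, -26) = 11

11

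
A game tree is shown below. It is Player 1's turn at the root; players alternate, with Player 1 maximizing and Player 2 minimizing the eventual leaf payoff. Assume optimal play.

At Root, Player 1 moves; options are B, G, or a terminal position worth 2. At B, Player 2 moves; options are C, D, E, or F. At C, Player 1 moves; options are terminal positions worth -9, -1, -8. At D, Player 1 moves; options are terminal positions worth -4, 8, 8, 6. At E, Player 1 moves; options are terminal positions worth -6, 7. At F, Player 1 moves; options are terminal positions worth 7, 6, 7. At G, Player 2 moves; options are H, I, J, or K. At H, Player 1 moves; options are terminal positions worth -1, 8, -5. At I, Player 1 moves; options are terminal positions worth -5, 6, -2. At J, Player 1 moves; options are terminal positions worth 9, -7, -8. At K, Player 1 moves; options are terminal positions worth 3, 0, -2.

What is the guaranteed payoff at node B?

-1

C: max(-9, -1, -8) = -1
D: max(-4, 8, 8, 6) = 8
E: max(-6, 7) = 7
F: max(7, 6, 7) = 7
B: min(-1, 8, 7, 7) = -1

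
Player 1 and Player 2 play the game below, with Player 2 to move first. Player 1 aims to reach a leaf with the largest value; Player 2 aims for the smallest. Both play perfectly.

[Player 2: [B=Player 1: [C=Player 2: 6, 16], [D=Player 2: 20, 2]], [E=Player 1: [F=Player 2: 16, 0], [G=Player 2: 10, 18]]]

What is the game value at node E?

F: min(16, 0) = 0
G: min(10, 18) = 10
E: max(0, 10) = 10

10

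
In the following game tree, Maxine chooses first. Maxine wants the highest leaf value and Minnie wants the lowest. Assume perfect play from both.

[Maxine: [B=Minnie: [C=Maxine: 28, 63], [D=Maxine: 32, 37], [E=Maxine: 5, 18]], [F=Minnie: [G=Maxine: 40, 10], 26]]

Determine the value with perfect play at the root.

C (Maxine): max(28, 63) = 63
D (Maxine): max(32, 37) = 37
E (Maxine): max(5, 18) = 18
B (Minnie): min(63, 37, 18) = 18
G (Maxine): max(40, 10) = 40
F (Minnie): min(40, 26) = 26
Root (Maxine): max(18, 26) = 26

26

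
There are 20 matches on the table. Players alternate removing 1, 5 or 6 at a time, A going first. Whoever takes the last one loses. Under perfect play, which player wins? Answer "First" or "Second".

Compute winning (W) and losing (L) positions by backward induction:
i:   0  1  2  3  4  5  6  7  8  9 10 11 12 13 14 15 16 17 18 19 20
     W  L  W  L  W  L  W  W  W  W  W  W  L  W  L  W  L  W  W  W  W
Position 20 is W, so the first player wins.

First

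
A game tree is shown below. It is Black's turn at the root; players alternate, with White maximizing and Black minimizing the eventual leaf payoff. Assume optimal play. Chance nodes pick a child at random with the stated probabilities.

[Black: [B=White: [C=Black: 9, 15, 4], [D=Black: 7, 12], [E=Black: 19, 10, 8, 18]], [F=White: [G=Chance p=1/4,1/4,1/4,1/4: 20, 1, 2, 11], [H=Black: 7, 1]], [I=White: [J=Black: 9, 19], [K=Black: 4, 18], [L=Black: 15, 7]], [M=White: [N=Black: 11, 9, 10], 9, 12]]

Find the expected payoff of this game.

8

C (Black): min(9, 15, 4) = 4
D (Black): min(7, 12) = 7
E (Black): min(19, 10, 8, 18) = 8
B (White): max(4, 7, 8) = 8
G (Chance): 1/4·20 + 1/4·1 + 1/4·2 + 1/4·11 = 8.5
H (Black): min(7, 1) = 1
F (White): max(8.5, 1) = 8.5
J (Black): min(9, 19) = 9
K (Black): min(4, 18) = 4
L (Black): min(15, 7) = 7
I (White): max(9, 4, 7) = 9
N (Black): min(11, 9, 10) = 9
M (White): max(9, 9, 12) = 12
Root (Black): min(8, 8.5, 9, 12) = 8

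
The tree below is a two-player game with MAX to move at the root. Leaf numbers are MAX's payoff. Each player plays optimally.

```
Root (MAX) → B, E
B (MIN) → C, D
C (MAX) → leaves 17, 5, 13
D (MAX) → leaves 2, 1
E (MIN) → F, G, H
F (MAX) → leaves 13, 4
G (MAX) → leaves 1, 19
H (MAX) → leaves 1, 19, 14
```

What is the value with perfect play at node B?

C: max(17, 5, 13) = 17
D: max(2, 1) = 2
B: min(17, 2) = 2

2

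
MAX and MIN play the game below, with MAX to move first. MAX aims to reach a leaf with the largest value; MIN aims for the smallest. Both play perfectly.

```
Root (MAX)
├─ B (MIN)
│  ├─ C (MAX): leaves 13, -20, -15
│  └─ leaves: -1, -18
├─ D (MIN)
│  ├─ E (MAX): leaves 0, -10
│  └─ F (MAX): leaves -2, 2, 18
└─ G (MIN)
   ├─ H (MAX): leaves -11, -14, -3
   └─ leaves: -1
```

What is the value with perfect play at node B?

C: max(13, -20, -15) = 13
B: min(13, -1, -18) = -18

-18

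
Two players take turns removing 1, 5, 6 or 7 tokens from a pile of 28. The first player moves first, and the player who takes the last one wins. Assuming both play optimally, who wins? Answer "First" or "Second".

Positions where the player to move wins (W) vs loses (L):
i:   0  1  2  3  4  5  6  7  8  9 10 11 12 13 14 15 16 17 18 19 20 21 22 23 24 25 26 27 28
     L  W  L  W  L  W  W  W  W  W  W  W  L  W  L  W  L  W  W  W  W  W  W  W  L  W  L  W  L
Position 28 is L, so the second player wins.

Second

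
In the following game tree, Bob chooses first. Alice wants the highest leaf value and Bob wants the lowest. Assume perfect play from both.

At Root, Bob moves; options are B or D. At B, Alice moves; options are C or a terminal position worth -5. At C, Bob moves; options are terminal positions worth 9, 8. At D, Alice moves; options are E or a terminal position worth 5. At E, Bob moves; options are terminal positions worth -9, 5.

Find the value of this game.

5

C (Bob): min(9, 8) = 8
B (Alice): max(8, -5) = 8
E (Bob): min(-9, 5) = -9
D (Alice): max(-9, 5) = 5
Root (Bob): min(8, 5) = 5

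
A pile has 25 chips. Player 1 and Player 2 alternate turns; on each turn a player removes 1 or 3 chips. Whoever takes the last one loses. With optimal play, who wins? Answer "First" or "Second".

Positions where the player to move wins (W) vs loses (L):
i:   0  1  2  3  4  5  6  7  8  9 10 11 12 13 14 15 16 17 18 19 20 21 22 23 24 25
     W  L  W  L  W  L  W  L  W  L  W  L  W  L  W  L  W  L  W  L  W  L  W  L  W  L
Position 25 is L, so the second player wins.

Second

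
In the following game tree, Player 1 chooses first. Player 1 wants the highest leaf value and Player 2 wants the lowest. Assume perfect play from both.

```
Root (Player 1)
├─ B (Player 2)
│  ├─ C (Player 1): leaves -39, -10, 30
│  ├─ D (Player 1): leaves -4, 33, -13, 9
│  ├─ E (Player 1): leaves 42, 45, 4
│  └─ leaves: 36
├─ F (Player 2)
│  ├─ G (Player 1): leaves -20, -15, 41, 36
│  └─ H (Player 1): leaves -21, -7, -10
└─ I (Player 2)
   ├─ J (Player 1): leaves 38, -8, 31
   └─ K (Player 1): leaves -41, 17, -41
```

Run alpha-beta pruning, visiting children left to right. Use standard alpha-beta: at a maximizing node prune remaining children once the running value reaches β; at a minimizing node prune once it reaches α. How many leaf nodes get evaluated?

20

C [α=-∞,β=+∞]: v=30
D [α=-∞,β=30]: v=33 after child 2 ≥ β → β-cutoff, skip 2
E [α=-∞,β=30]: v=42 after child 1 ≥ β → β-cutoff, skip 2
B [α=-∞,β=+∞]: v=30
G [α=30,β=+∞]: v=41
H [α=30,β=41]: v=-7
F [α=30,β=+∞]: v=-7
J [α=30,β=+∞]: v=38
K [α=30,β=38]: v=17
I [α=30,β=+∞]: v=17
Root [α=-∞,β=+∞]: v=30
Leaves evaluated: 20 of 24.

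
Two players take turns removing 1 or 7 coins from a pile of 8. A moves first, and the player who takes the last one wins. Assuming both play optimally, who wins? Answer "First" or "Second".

Second

i:   0  1  2  3  4  5  6  7  8
     L  W  L  W  L  W  L  W  L
Position 8 is L, so the second player wins.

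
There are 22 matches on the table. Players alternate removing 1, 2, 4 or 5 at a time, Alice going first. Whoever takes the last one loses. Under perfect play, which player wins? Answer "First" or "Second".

Second

Compute winning (W) and losing (L) positions by backward induction:
i:   0  1  2  3  4  5  6  7  8  9 10 11 12 13 14 15 16 17 18 19 20 21 22
     W  L  W  W  L  W  W  L  W  W  L  W  W  L  W  W  L  W  W  L  W  W  L
Position 22 is L, so the second player wins.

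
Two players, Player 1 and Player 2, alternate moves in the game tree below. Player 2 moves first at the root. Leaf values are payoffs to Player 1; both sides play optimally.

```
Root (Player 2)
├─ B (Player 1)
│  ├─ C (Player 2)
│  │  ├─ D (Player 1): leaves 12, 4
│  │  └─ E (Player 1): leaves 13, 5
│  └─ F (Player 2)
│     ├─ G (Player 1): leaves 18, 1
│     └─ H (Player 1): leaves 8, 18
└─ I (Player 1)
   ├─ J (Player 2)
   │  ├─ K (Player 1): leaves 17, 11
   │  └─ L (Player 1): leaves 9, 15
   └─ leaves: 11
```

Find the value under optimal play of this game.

15

D (Player 1): max(12, 4) = 12
E (Player 1): max(13, 5) = 13
C (Player 2): min(12, 13) = 12
G (Player 1): max(18, 1) = 18
H (Player 1): max(8, 18) = 18
F (Player 2): min(18, 18) = 18
B (Player 1): max(12, 18) = 18
K (Player 1): max(17, 11) = 17
L (Player 1): max(9, 15) = 15
J (Player 2): min(17, 15) = 15
I (Player 1): max(15, 11) = 15
Root (Player 2): min(18, 15) = 15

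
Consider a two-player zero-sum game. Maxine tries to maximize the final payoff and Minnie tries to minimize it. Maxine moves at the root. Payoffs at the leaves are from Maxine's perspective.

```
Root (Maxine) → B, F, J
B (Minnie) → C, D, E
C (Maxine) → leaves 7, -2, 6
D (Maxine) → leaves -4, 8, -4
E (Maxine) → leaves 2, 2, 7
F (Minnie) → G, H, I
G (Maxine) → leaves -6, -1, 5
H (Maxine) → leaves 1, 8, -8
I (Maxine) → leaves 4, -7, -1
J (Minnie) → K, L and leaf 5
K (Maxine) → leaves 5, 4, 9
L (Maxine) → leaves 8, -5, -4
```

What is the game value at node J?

K: max(5, 4, 9) = 9
L: max(8, -5, -4) = 8
J: min(9, 8, 5) = 5

5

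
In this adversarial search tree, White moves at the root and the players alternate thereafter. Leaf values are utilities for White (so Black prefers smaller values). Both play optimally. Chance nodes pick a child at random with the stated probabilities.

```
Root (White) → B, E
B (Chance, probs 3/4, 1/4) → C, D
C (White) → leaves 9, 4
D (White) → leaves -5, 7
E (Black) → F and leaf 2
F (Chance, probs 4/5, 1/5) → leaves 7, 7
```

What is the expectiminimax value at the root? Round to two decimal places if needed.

8.5

C (White): max(9, 4) = 9
D (White): max(-5, 7) = 7
B (Chance): 3/4·9 + 1/4·7 = 8.5
F (Chance): 4/5·7 + 1/5·7 = 7
E (Black): min(7, 2) = 2
Root (White): max(8.5, 2) = 8.5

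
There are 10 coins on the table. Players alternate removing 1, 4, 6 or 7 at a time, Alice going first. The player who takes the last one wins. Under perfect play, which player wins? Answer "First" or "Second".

Mark each pile size as W (mover wins) or L (mover loses):
i:   0  1  2  3  4  5  6  7  8  9 10
     L  W  L  W  W  L  W  W  W  W  L
Position 10 is L, so the second player wins.

Second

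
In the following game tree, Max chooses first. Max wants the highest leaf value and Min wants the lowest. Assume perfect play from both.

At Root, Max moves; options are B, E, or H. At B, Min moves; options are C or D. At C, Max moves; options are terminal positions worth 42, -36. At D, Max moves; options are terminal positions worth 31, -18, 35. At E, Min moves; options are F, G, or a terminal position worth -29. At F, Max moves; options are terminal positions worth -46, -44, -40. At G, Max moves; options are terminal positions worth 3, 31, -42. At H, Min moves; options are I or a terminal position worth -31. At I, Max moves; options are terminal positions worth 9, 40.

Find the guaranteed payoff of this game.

35

C (Max): max(42, -36) = 42
D (Max): max(31, -18, 35) = 35
B (Min): min(42, 35) = 35
F (Max): max(-46, -44, -40) = -40
G (Max): max(3, 31, -42) = 31
E (Min): min(-40, 31, -29) = -40
I (Max): max(9, 40) = 40
H (Min): min(40, -31) = -31
Root (Max): max(35, -40, -31) = 35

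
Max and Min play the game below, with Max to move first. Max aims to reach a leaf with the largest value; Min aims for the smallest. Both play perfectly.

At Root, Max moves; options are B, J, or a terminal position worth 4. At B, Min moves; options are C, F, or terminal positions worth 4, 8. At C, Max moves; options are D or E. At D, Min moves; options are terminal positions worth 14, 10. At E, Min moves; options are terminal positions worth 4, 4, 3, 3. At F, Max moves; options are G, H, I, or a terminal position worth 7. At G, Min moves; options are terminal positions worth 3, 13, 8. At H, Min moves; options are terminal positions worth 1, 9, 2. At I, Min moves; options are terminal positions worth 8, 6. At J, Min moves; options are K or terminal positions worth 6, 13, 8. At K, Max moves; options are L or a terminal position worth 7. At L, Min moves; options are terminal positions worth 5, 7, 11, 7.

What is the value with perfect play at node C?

10

D: min(14, 10) = 10
E: min(4, 4, 3, 3) = 3
C: max(10, 3) = 10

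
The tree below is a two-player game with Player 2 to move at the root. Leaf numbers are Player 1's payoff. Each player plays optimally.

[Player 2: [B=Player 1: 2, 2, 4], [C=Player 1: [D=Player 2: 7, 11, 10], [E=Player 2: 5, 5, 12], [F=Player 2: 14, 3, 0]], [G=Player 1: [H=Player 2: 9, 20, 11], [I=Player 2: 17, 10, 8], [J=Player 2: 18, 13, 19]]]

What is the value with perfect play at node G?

13

H: min(9, 20, 11) = 9
I: min(17, 10, 8) = 8
J: min(18, 13, 19) = 13
G: max(9, 8, 13) = 13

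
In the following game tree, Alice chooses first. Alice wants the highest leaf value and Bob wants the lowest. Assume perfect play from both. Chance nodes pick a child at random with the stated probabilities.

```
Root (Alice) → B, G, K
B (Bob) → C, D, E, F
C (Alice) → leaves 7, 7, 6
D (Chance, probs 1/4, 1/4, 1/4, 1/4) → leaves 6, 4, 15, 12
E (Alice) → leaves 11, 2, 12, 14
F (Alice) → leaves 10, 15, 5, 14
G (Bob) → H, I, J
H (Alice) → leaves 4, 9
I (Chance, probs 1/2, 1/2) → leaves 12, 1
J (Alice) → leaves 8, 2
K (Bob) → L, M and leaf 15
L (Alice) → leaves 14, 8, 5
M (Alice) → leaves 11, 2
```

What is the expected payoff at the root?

C (Alice): max(7, 7, 6) = 7
D (Chance): 1/4·6 + 1/4·4 + 1/4·15 + 1/4·12 = 9.25
E (Alice): max(11, 2, 12, 14) = 14
F (Alice): max(10, 15, 5, 14) = 15
B (Bob): min(7, 9.25, 14, 15) = 7
H (Alice): max(4, 9) = 9
I (Chance): 1/2·12 + 1/2·1 = 6.5
J (Alice): max(8, 2) = 8
G (Bob): min(9, 6.5, 8) = 6.5
L (Alice): max(14, 8, 5) = 14
M (Alice): max(11, 2) = 11
K (Bob): min(14, 11, 15) = 11
Root (Alice): max(7, 6.5, 11) = 11

11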